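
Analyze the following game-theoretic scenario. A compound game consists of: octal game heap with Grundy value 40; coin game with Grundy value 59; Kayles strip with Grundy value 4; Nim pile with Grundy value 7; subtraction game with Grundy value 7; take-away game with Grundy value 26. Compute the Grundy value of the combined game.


By the Sprague-Grundy theorem, the Grundy value of a sum of games is the XOR of individual Grundy values.
octal game heap: Grundy value = 40. Running XOR: 0 XOR 40 = 40
coin game: Grundy value = 59. Running XOR: 40 XOR 59 = 19
Kayles strip: Grundy value = 4. Running XOR: 19 XOR 4 = 23
Nim pile: Grundy value = 7. Running XOR: 23 XOR 7 = 16
subtraction game: Grundy value = 7. Running XOR: 16 XOR 7 = 23
take-away game: Grundy value = 26. Running XOR: 23 XOR 26 = 13
The combined Grundy value is 13.

13


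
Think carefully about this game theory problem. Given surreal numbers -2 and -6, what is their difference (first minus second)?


x = -2, y = -6
x - y = -2 - -6 = 4

4


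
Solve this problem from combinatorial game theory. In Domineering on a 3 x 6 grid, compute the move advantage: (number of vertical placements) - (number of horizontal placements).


Board is 3 x 6 (rows x cols).
Left (vertical) placements: (rows-1) * cols = 2 * 6 = 12
Right (horizontal) placements: rows * (cols-1) = 3 * 5 = 15
Advantage = Left - Right = 12 - 15 = -3

-3


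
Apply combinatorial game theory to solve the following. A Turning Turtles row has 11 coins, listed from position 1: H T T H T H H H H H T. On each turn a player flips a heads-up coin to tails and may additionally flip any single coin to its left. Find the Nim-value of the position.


Coins: H T T H T H H H H H T
Key fact: a single head at position k behaves exactly like a Nim heap of size k (turning it to T and optionally flipping a coin at j < k corresponds to moving the heap from k to j, or to 0), and heads combine as a disjunctive sum (two heads at the same place would cancel, matching j XOR j = 0). So the Nim-value is the XOR of the 1-indexed positions of the heads.
Face-up positions (1-indexed): [1, 4, 6, 7, 8, 9, 10]
XOR 0 with 1: 0 XOR 1 = 1
XOR 1 with 4: 1 XOR 4 = 5
XOR 5 with 6: 5 XOR 6 = 3
XOR 3 with 7: 3 XOR 7 = 4
XOR 4 with 8: 4 XOR 8 = 12
XOR 12 with 9: 12 XOR 9 = 5
XOR 5 with 10: 5 XOR 10 = 15
Nim-value = 15

15


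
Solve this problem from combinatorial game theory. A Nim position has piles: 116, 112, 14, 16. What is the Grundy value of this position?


We need the XOR (exclusive or) of all pile sizes.
After XOR-ing pile 1 (size 116): 0 XOR 116 = 116
After XOR-ing pile 2 (size 112): 116 XOR 112 = 4
After XOR-ing pile 3 (size 14): 4 XOR 14 = 10
After XOR-ing pile 4 (size 16): 10 XOR 16 = 26
The Nim-value of this position is 26.

26


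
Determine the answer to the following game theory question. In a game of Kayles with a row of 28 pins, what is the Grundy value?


Kayles: a move removes 1 or 2 adjacent pins from a contiguous row.
Removing pins from a row of k leaves two independent rows (a, b) with a + b = k - 1 (one pin) or a + b = k - 2 (two pins); an end removal gives a = 0.
By Sprague-Grundy, G(k) = mex{ G(a) XOR G(b) } over all these splits. G(0) = 0.
G(1): splits (0,0):0^0=0 -> mex({0}) = 1
G(2): splits (0,1):0^1=1 (0,0):0^0=0 -> mex({0, 1}) = 2
G(3): splits (0,2):0^2=2 (1,1):1^1=0 (0,1):0^1=1 -> mex({0, 1, 2}) = 3
G(4): splits (0,3):0^3=3 (1,2):1^2=3 (0,2):0^2=2 (1,1):1^1=0 -> mex({0, 2, 3}) = 1
G(5): splits (0,4):0^1=1 (1,3):1^3=2 (2,2):2^2=0 (0,3):0^3=3 (1,2):1^2=3 -> mex({0, 1, 2, 3}) = 4
G(6) = mex({0, 1, 2, 4}) = 3
G(7) = mex({0, 1, 3, 4, 5}) = 2
G(8) = mex({0, 2, 3, 5, 6}) = 1
G(9) = mex({0, 1, 2, 3, 6, 7}) = 4
G(10) = mex({0, 1, 3, 4, 5, 7}) = 2
G(11) = mex({0, 1, 2, 3, 4, 5}) = 6
G(12) = mex({0, 1, 2, 3, 5, 6, 7}) = 4
G(13) = mex({0, 2, 3, 4, 6, 7}) = 1
G(14) = mex({0, 1, 4, 5, 6, 7}) = 2
G(15) = mex({0, 1, 2, 3, 4, 5, 6}) = 7
G(16) = mex({0, 2, 3, 5, 6, 7}) = 1
G(17) = mex({0, 1, 2, 3, 5, 6, 7}) = 4
G(18) = mex({0, 1, 2, 4, 5, 6}) = 3
G(19) = mex({0, 1, 3, 4, 5, 7}) = 2
G(20) = mex({0, 2, 3, 4, 5, 6, 7}) = 1
G(21) = mex({0, 1, 2, 3, 5, 6, 7}) = 4
G(22) = mex({0, 1, 2, 3, 4, 5, 7}) = 6
G(23) = mex({0, 1, 2, 3, 4, 5, 6}) = 7
G(24) = mex({0, 1, 2, 3, 5, 6, 7}) = 4
G(25) = mex({0, 2, 3, 4, 6, 7}) = 1
G(26) = mex({0, 1, 3, 4, 5, 6, 7}) = 2
G(27) = mex({0, 1, 2, 3, 4, 5, 6, 7}) = 8
G(28) = mex({0, 1, 2, 3, 4, 6, 7, 8}) = 5
Therefore G(28) = 5.

5


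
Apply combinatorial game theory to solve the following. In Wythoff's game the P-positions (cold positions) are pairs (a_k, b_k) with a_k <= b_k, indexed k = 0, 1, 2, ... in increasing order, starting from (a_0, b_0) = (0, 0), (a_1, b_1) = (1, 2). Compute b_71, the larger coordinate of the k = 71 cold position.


By Wythoff's theorem, a_k = floor(k * phi) and b_k = floor(k * phi^2) = a_k + k, where phi = (1 + sqrt(5))/2 is the golden ratio.
phi = (1 + sqrt(5))/2 = 1.618034
phi^2 = phi + 1 = 2.618034
k = 71
k * phi^2 = 71 * 2.618034 = 185.880413
b_71 = floor(k * phi^2) = 185 (check: a_71 + k = 114 + 71 = 185)

185


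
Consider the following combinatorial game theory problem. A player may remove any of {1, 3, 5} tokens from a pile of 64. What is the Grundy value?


The subtraction set is S = {1, 3, 5}.
G(k) = mex{ G(k - s) : s in S, s <= k }. We compute iteratively: G(0) = 0.
G(1) = mex({0}) = 1
G(2) = mex({1}) = 0
G(3) = mex({0}) = 1
G(4) = mex({1}) = 0
G(5) = mex({0}) = 1
G(6) = mex({1}) = 0
Observe that G(2)..G(6) = 0, 1, 0, 1, 0 repeats G(0)..G(4) = 0, 1, 0, 1, 0.
For k >= max(S) = 5, G(k) is determined by the previous 5 values G(k-5)..G(k-1); a window of 5 consecutive values has recurred shifted by 2, so by induction G(k + 2) = G(k) for all k >= 0: the sequence is periodic from the start with period 2.
One period: G(0..1) = 0, 1.
64 mod 2 = 0, so G(64) = G(0) = 0.

0


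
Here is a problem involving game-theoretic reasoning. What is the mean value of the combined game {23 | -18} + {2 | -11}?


G1 = {23 | -18}, G2 = {2 | -11}
Each is a switch {a | b} with numbers a > b; its mean value is (a + b)/2, and mean value is additive over game sums: m(G1 + G2) = m(G1) + m(G2).
Mean of G1 = (23 + (-18))/2 = 5/2 = 5/2
Mean of G2 = (2 + (-11))/2 = -9/2 = -9/2
Mean of G1 + G2 = 5/2 + -9/2 = -2

-2


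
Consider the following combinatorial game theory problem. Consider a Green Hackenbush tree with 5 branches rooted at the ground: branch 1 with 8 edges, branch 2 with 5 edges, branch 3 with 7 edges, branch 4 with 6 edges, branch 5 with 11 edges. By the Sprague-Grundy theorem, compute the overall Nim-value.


The tree has 5 branches from the ground vertex.
In Green Hackenbush, the Nim-value of a simple path of length k is k.
Branch 1: length 8, Nim-value = 8
Branch 2: length 5, Nim-value = 5
Branch 3: length 7, Nim-value = 7
Branch 4: length 6, Nim-value = 6
Branch 5: length 11, Nim-value = 11
Total Nim-value = XOR of all branch values:
0 XOR 8 = 8
8 XOR 5 = 13
13 XOR 7 = 10
10 XOR 6 = 12
12 XOR 11 = 7
Nim-value of the tree = 7

7


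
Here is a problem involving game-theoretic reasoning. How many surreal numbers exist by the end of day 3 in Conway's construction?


Day 0: {|} = 0 is born. Count = 1.
Day n: the number of surreal numbers born by day n is 2^(n+1) - 1.
By day 0: 2^1 - 1 = 1
By day 1: 2^2 - 1 = 3
By day 2: 2^3 - 1 = 7
By day 3: 2^4 - 1 = 15
By day 3: 15 surreal numbers.

15


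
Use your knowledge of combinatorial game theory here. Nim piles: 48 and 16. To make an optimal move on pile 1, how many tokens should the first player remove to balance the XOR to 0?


Piles: 48 and 16
Current XOR: 48 XOR 16 = 32 (non-zero, so this is an N-position).
To make the XOR zero, we need to find a move that balances the piles.
For pile 1 (size 48): target = 48 XOR 32 = 16
We reduce pile 1 from 48 to 16.
Tokens removed: 48 - 16 = 32
Verification: 16 XOR 16 = 0

32


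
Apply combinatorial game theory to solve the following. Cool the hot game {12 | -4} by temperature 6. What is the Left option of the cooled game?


Original game: {12 | -4} (a switch {a | b} with a > b).
Cooling by t (for t below the temperature (a - b)/2 = 8) taxes each move by t: {a | b} cooled by t is {a - t | b + t}.
Cooling amount: t = 6
Cooled Left option: 12 - 6 = 6
Cooled Right option: -4 + 6 = 2
Cooled game: {6 | 2}
Left option = 6

6


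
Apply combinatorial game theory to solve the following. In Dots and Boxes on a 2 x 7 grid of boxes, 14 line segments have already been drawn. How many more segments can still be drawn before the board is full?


Grid: 2 x 7 boxes, i.e. 3 rows and 8 columns of dots.
Horizontal edges: (rows + 1) * cols = 3 * 7 = 21
Vertical edges: rows * (cols + 1) = 2 * 8 = 16
Total edges: 21 + 16 = 37
Edges drawn: 14
Remaining: 37 - 14 = 23

23


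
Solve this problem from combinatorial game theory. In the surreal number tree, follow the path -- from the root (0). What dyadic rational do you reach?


Sign expansion: --
Rule: track bounds (lo, hi), initially (-inf, +inf). On '+', the current value becomes lo and we move to the simplest number in (value, hi): value + 1 if hi = +inf, otherwise the midpoint (value + hi)/2. On '-', the current value becomes hi and we move to value - 1 if lo = -inf, otherwise the midpoint (lo + value)/2.
Start at 0.
Step 1: sign = -, move left. Bounds: (-inf, 0). Value = -1
Step 2: sign = -, move left. Bounds: (-inf, -1). Value = -2
The surreal number with sign expansion -- is -2.

-2


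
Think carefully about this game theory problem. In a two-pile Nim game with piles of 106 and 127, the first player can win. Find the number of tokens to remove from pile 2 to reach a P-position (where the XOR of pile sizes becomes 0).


Piles: 106 and 127
Current XOR: 106 XOR 127 = 21 (non-zero, so this is an N-position).
To make the XOR zero, we need to find a move that balances the piles.
For pile 2 (size 127): target = 127 XOR 21 = 106
We reduce pile 2 from 127 to 106.
Tokens removed: 127 - 106 = 21
Verification: 106 XOR 106 = 0

21


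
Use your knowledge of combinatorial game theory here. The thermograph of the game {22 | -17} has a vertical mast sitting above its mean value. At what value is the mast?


Game = {22 | -17}, a switch {a | b} with numbers a > b.
Its thermograph has left wall a - t and right wall b + t, which meet at t = (a - b)/2, where both equal (a + b)/2. So the mast (mean value) is at (a + b)/2.
Mean = (22 + (-17))/2 = 5/2 = 5/2

5/2


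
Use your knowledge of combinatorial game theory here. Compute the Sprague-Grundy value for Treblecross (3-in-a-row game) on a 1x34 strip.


Treblecross: place X on empty cells; 3-in-a-row wins.
Playing within two cells of an existing X lets the opponent win at once, so sensible play treats the cells i-2..i+2 around each X as dead. The player left with no safe cell loses, so this is a normal-play take-away game on strips of safe cells.
Placing X at cell i (0-indexed) of a strip of k safe cells leaves independent strips of sizes max(0, i-2) and max(0, k-i-3). Hence G(k) = mex{ G(max(0,i-2)) XOR G(max(0,k-i-3)) : 0 <= i < k }, with G(0) = 0.
G(1): splits (0,0):0^0=0 -> mex({0}) = 1
G(2): splits (0,0):0^0=0 -> mex({0}) = 1
G(3): splits (0,0):0^0=0 -> mex({0}) = 1
G(4): splits (0,1):0^1=1 (0,0):0^0=0 -> mex({0, 1}) = 2
G(5): splits (0,2):0^1=1 (0,1):0^1=1 (0,0):0^0=0 -> mex({0, 1}) = 2
G(6) = mex({1}) = 0
G(7) = mex({0, 1, 2}) = 3
G(8) = mex({0, 1, 2}) = 3
G(9) = mex({0, 2}) = 1
G(10) = mex({0, 2, 3}) = 1
G(11) = mex({0, 3}) = 1
G(12) = mex({1, 3}) = 0
G(13) = mex({0, 1, 2, 3}) = 4
G(14) = mex({0, 1, 2}) = 3
G(15) = mex({0, 1, 2}) = 3
G(16) = mex({0, 1, 2, 4}) = 3
G(17) = mex({0, 1, 3, 4}) = 2
G(18) = mex({0, 1, 3, 4}) = 2
G(19) = mex({0, 1, 3, 5}) = 2
G(20) = mex({0, 1, 2, 3, 5}) = 4
G(21) = mex({0, 1, 2, 3, 5}) = 4
G(22) = mex({1, 2, 6}) = 0
G(23) = mex({0, 1, 2, 3, 4, 6}) = 5
G(24) = mex({0, 1, 2, 3, 4}) = 5
G(25) = mex({0, 1, 3, 4, 7}) = 2
G(26) = mex({0, 1, 3, 4, 5, 7}) = 2
G(27) = mex({0, 1, 3, 5}) = 2
G(28) = mex({0, 1, 2, 5}) = 3
G(29) = mex({0, 1, 2, 4, 5, 6}) = 3
G(30) = mex({1, 2, 4, 6}) = 0
G(31) = mex({0, 1, 2, 3, 4, 6}) = 5
G(32) = mex({1, 2, 3, 4, 7}) = 0
G(33) = mex({0, 3, 7}) = 1
G(34) = mex({0, 2, 3, 5, 7}) = 1
Therefore G(34) = 1.

1


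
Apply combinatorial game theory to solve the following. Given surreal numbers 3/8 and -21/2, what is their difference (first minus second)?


x = 3/8, y = -21/2
Converting to common denominator: 8
x = 3/8, y = -84/8
x - y = 3/8 - -21/2 = 87/8

87/8


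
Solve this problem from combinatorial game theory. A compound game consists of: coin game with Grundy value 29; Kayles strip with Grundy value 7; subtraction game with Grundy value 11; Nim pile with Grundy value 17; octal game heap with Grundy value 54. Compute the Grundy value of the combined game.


By the Sprague-Grundy theorem, the Grundy value of a sum of games is the XOR of individual Grundy values.
coin game: Grundy value = 29. Running XOR: 0 XOR 29 = 29
Kayles strip: Grundy value = 7. Running XOR: 29 XOR 7 = 26
subtraction game: Grundy value = 11. Running XOR: 26 XOR 11 = 17
Nim pile: Grundy value = 17. Running XOR: 17 XOR 17 = 0
octal game heap: Grundy value = 54. Running XOR: 0 XOR 54 = 54
The combined Grundy value is 54.

54


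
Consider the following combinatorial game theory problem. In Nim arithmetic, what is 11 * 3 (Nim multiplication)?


Nim multiplication is bilinear over XOR: (u XOR v) * w = (u*w) XOR (v*w).
So we split each operand into its bit components and XOR the pairwise Nim products.
11 = 1 + 2 + 8 (as XOR of powers of 2).
3 = 1 + 2 (as XOR of powers of 2).
Using the standard Nim-product table on single bits:
  2*2 = 3,   2*4 = 8,   2*8 = 12,
  4*4 = 6,   4*8 = 11,  8*8 = 13,
and  1*x = x (identity), k*l = l*k (commutative).
Pairwise Nim products:
  1 * 1 = 1
  1 * 2 = 2
  2 * 1 = 2
  2 * 2 = 3
  8 * 1 = 8
  8 * 2 = 12
XOR them: 1 XOR 2 XOR 2 XOR 3 XOR 8 XOR 12 = 6.
Result: 11 * 3 = 6 (in Nim).

6


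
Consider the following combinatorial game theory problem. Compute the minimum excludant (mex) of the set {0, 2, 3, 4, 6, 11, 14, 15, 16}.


Set = {0, 2, 3, 4, 6, 11, 14, 15, 16}
0 is in the set.
1 is NOT in the set. This is the mex.
mex = 1

1


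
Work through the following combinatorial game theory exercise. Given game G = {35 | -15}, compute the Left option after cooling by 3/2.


Original game: {35 | -15} (a switch {a | b} with a > b).
Cooling by t (for t below the temperature (a - b)/2 = 25) taxes each move by t: {a | b} cooled by t is {a - t | b + t}.
Cooling amount: t = 3/2
Cooled Left option: 35 - 3/2 = 67/2
Cooled Right option: -15 + 3/2 = -27/2
Cooled game: {67/2 | -27/2}
Left option = 67/2

67/2


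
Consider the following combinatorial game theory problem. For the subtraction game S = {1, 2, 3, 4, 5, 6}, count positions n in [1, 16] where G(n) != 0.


Subtraction set S = {1, 2, 3, 4, 5, 6}, so G(n) = n mod 7.
G(n) = 0 when n is a multiple of 7.
Multiples of 7 in [1, 16]: 2
N-positions (nonzero Grundy) = 16 - 2 = 14

14


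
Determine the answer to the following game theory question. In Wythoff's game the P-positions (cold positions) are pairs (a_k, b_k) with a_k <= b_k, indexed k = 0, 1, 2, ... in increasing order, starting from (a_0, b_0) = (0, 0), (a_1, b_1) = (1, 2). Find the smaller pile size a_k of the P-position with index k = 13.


By Wythoff's theorem, a_k = floor(k * phi) and b_k = floor(k * phi^2) = a_k + k, where phi = (1 + sqrt(5))/2 is the golden ratio.
phi = (1 + sqrt(5))/2 = 1.618034
k = 13
k * phi = 13 * 1.618034 = 21.034442
a_13 = floor(k * phi) = 21

21


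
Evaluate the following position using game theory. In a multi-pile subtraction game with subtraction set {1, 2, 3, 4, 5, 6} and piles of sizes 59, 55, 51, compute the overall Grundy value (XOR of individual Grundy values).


Subtraction set: {1, 2, 3, 4, 5, 6}
For this subtraction set, G(n) = n mod 7 (period = max + 1 = 7).
Pile 1 (size 59): G(59) = 59 mod 7 = 3
Pile 2 (size 55): G(55) = 55 mod 7 = 6
Pile 3 (size 51): G(51) = 51 mod 7 = 2
Total Grundy value = XOR of all: 3 XOR 6 XOR 2 = 7

7


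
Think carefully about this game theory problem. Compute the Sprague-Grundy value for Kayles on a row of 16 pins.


Kayles: a move removes 1 or 2 adjacent pins from a contiguous row.
Removing pins from a row of k leaves two independent rows (a, b) with a + b = k - 1 (one pin) or a + b = k - 2 (two pins); an end removal gives a = 0.
By Sprague-Grundy, G(k) = mex{ G(a) XOR G(b) } over all these splits. G(0) = 0.
G(1): splits (0,0):0^0=0 -> mex({0}) = 1
G(2): splits (0,1):0^1=1 (0,0):0^0=0 -> mex({0, 1}) = 2
G(3): splits (0,2):0^2=2 (1,1):1^1=0 (0,1):0^1=1 -> mex({0, 1, 2}) = 3
G(4): splits (0,3):0^3=3 (1,2):1^2=3 (0,2):0^2=2 (1,1):1^1=0 -> mex({0, 2, 3}) = 1
G(5): splits (0,4):0^1=1 (1,3):1^3=2 (2,2):2^2=0 (0,3):0^3=3 (1,2):1^2=3 -> mex({0, 1, 2, 3}) = 4
G(6) = mex({0, 1, 2, 4}) = 3
G(7) = mex({0, 1, 3, 4, 5}) = 2
G(8) = mex({0, 2, 3, 5, 6}) = 1
G(9) = mex({0, 1, 2, 3, 6, 7}) = 4
G(10) = mex({0, 1, 3, 4, 5, 7}) = 2
G(11) = mex({0, 1, 2, 3, 4, 5}) = 6
G(12) = mex({0, 1, 2, 3, 5, 6, 7}) = 4
G(13) = mex({0, 2, 3, 4, 6, 7}) = 1
G(14) = mex({0, 1, 4, 5, 6, 7}) = 2
G(15) = mex({0, 1, 2, 3, 4, 5, 6}) = 7
G(16) = mex({0, 2, 3, 5, 6, 7}) = 1
Therefore G(16) = 1.

1


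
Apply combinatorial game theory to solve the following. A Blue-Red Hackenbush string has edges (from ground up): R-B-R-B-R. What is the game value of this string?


Edges (from ground): R-B-R-B-R
By Berlekamp's sign-expansion rule, a Blue-Red Hackenbush stalk has the value of the surreal number whose sign sequence is the edge sequence with B -> + and R -> -.
Sign sequence: -+-+-
Trace the sign expansion in the surreal number tree, starting from 0:
Edge 1: R (sign -) -> bounds (-inf, 0), value = -1
Edge 2: B (sign +) -> bounds (-1, 0), value = -1/2
Edge 3: R (sign -) -> bounds (-1, -1/2), value = -3/4
Edge 4: B (sign +) -> bounds (-3/4, -1/2), value = -5/8
Edge 5: R (sign -) -> bounds (-3/4, -5/8), value = -11/16
Game value = -11/16

-11/16


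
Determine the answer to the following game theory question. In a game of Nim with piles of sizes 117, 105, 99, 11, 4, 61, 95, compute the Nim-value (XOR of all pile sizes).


We need the XOR (exclusive or) of all pile sizes.
After XOR-ing pile 1 (size 117): 0 XOR 117 = 117
After XOR-ing pile 2 (size 105): 117 XOR 105 = 28
After XOR-ing pile 3 (size 99): 28 XOR 99 = 127
After XOR-ing pile 4 (size 11): 127 XOR 11 = 116
After XOR-ing pile 5 (size 4): 116 XOR 4 = 112
After XOR-ing pile 6 (size 61): 112 XOR 61 = 77
After XOR-ing pile 7 (size 95): 77 XOR 95 = 18
The Nim-value of this position is 18.

18


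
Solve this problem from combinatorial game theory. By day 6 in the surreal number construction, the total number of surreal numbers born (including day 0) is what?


Day 0: {|} = 0 is born. Count = 1.
Day n: the number of surreal numbers born by day n is 2^(n+1) - 1.
By day 0: 2^1 - 1 = 1
By day 1: 2^2 - 1 = 3
By day 2: 2^3 - 1 = 7
By day 3: 2^4 - 1 = 15
By day 4: 2^5 - 1 = 31
By day 5: 2^6 - 1 = 63
By day 6: 2^7 - 1 = 127
By day 6: 127 surreal numbers.

127


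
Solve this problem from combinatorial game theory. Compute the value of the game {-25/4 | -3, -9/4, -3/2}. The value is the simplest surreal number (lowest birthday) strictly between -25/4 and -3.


Left options: {-25/4}, max = -25/4
Right options: {-3, -9/4, -3/2}, min = -3
All options are numbers and max(Left) < min(Right), so by the simplicity theorem the value is the simplest (earliest-born) number strictly between -25/4 and -3.
Integers -6 through -4 all lie strictly between -25/4 and -3.
Among integers, the simplest (lowest birthday = smallest |n|; 0 is born on day 0, +-n on day n) is -4.
No non-integer in the interval can be simpler: if x is a non-integer in the interval, then floor(x) or ceil(x) also lies in the interval (the interval contains an integer), and both are proper prefixes of x's sign expansion, i.e. born earlier. So the game value is -4.
Game value = -4

-4


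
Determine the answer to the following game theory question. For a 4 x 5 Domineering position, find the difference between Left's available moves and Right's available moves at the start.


Board is 4 x 5 (rows x cols).
Left (vertical) placements: (rows-1) * cols = 3 * 5 = 15
Right (horizontal) placements: rows * (cols-1) = 4 * 4 = 16
Advantage = Left - Right = 15 - 16 = -1

-1


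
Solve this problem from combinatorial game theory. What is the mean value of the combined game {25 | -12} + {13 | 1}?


G1 = {25 | -12}, G2 = {13 | 1}
Each is a switch {a | b} with numbers a > b; its mean value is (a + b)/2, and mean value is additive over game sums: m(G1 + G2) = m(G1) + m(G2).
Mean of G1 = (25 + (-12))/2 = 13/2 = 13/2
Mean of G2 = (13 + (1))/2 = 14/2 = 7
Mean of G1 + G2 = 13/2 + 7 = 27/2

27/2


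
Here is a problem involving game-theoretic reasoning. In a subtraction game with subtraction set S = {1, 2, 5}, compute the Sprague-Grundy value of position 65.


The subtraction set is S = {1, 2, 5}.
G(k) = mex{ G(k - s) : s in S, s <= k }. We compute iteratively: G(0) = 0.
G(1) = mex({0}) = 1
G(2) = mex({0, 1}) = 2
G(3) = mex({1, 2}) = 0
G(4) = mex({0, 2}) = 1
G(5) = mex({0, 1}) = 2
G(6) = mex({1, 2}) = 0
G(7) = mex({0, 2}) = 1
Observe that G(3)..G(7) = 0, 1, 2, 0, 1 repeats G(0)..G(4) = 0, 1, 2, 0, 1.
For k >= max(S) = 5, G(k) is determined by the previous 5 values G(k-5)..G(k-1); a window of 5 consecutive values has recurred shifted by 3, so by induction G(k + 3) = G(k) for all k >= 0: the sequence is periodic from the start with period 3.
One period: G(0..2) = 0, 1, 2.
65 mod 3 = 2, so G(65) = G(2) = 2.

2


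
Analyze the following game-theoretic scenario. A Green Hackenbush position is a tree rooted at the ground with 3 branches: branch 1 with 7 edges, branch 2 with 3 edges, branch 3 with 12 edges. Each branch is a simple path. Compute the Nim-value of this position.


The tree has 3 branches from the ground vertex.
In Green Hackenbush, the Nim-value of a simple path of length k is k.
Branch 1: length 7, Nim-value = 7
Branch 2: length 3, Nim-value = 3
Branch 3: length 12, Nim-value = 12
Total Nim-value = XOR of all branch values:
0 XOR 7 = 7
7 XOR 3 = 4
4 XOR 12 = 8
Nim-value of the tree = 8

8


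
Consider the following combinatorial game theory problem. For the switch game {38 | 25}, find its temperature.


The game is {38 | 25}, a switch {a | b} with numbers a > b.
Cooling {a | b} by t gives {a - t | b + t}, which stops being hot when a - t = b + t, i.e. at t = (a - b)/2. So the temperature of a switch is (a - b)/2.
Temperature = (Left option - Right option) / 2
= (38 - (25)) / 2
= 13 / 2
= 13/2

13/2


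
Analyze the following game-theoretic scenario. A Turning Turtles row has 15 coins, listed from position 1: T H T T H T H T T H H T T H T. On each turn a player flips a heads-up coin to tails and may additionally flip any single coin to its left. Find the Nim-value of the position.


Coins: T H T T H T H T T H H T T H T
Key fact: a single head at position k behaves exactly like a Nim heap of size k (turning it to T and optionally flipping a coin at j < k corresponds to moving the heap from k to j, or to 0), and heads combine as a disjunctive sum (two heads at the same place would cancel, matching j XOR j = 0). So the Nim-value is the XOR of the 1-indexed positions of the heads.
Face-up positions (1-indexed): [2, 5, 7, 10, 11, 14]
XOR 0 with 2: 0 XOR 2 = 2
XOR 2 with 5: 2 XOR 5 = 7
XOR 7 with 7: 7 XOR 7 = 0
XOR 0 with 10: 0 XOR 10 = 10
XOR 10 with 11: 10 XOR 11 = 1
XOR 1 with 14: 1 XOR 14 = 15
Nim-value = 15

15


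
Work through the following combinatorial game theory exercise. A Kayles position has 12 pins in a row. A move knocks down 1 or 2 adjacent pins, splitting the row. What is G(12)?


Kayles: a move removes 1 or 2 adjacent pins from a contiguous row.
Removing pins from a row of k leaves two independent rows (a, b) with a + b = k - 1 (one pin) or a + b = k - 2 (two pins); an end removal gives a = 0.
By Sprague-Grundy, G(k) = mex{ G(a) XOR G(b) } over all these splits. G(0) = 0.
G(1): splits (0,0):0^0=0 -> mex({0}) = 1
G(2): splits (0,1):0^1=1 (0,0):0^0=0 -> mex({0, 1}) = 2
G(3): splits (0,2):0^2=2 (1,1):1^1=0 (0,1):0^1=1 -> mex({0, 1, 2}) = 3
G(4): splits (0,3):0^3=3 (1,2):1^2=3 (0,2):0^2=2 (1,1):1^1=0 -> mex({0, 2, 3}) = 1
G(5): splits (0,4):0^1=1 (1,3):1^3=2 (2,2):2^2=0 (0,3):0^3=3 (1,2):1^2=3 -> mex({0, 1, 2, 3}) = 4
G(6) = mex({0, 1, 2, 4}) = 3
G(7) = mex({0, 1, 3, 4, 5}) = 2
G(8) = mex({0, 2, 3, 5, 6}) = 1
G(9) = mex({0, 1, 2, 3, 6, 7}) = 4
G(10) = mex({0, 1, 3, 4, 5, 7}) = 2
G(11) = mex({0, 1, 2, 3, 4, 5}) = 6
G(12) = mex({0, 1, 2, 3, 5, 6, 7}) = 4
Therefore G(12) = 4.

4


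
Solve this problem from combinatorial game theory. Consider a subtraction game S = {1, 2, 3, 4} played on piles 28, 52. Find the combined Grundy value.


Subtraction set: {1, 2, 3, 4}
For this subtraction set, G(n) = n mod 5 (period = max + 1 = 5).
Pile 1 (size 28): G(28) = 28 mod 5 = 3
Pile 2 (size 52): G(52) = 52 mod 5 = 2
Total Grundy value = XOR of all: 3 XOR 2 = 1

1


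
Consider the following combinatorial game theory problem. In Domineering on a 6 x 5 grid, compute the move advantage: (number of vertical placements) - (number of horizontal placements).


Board is 6 x 5 (rows x cols).
Left (vertical) placements: (rows-1) * cols = 5 * 5 = 25
Right (horizontal) placements: rows * (cols-1) = 6 * 4 = 24
Advantage = Left - Right = 25 - 24 = 1

1


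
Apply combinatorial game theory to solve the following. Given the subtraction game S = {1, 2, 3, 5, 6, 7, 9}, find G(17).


The subtraction set is S = {1, 2, 3, 5, 6, 7, 9}.
G(k) = mex{ G(k - s) : s in S, s <= k }. We compute iteratively: G(0) = 0.
G(1) = mex({0}) = 1
G(2) = mex({0, 1}) = 2
G(3) = mex({0, 1, 2}) = 3
G(4) = mex({1, 2, 3}) = 0
G(5) = mex({0, 2, 3}) = 1
G(6) = mex({0, 1, 3}) = 2
G(7) = mex({0, 1, 2}) = 3
G(8) = mex({1, 2, 3}) = 0
G(9) = mex({0, 2, 3}) = 1
G(10) = mex({0, 1, 3}) = 2
G(11) = mex({0, 1, 2}) = 3
G(12) = mex({1, 2, 3}) = 0
Observe that G(4)..G(12) = 0, 1, 2, 3, 0, 1, 2, 3, 0 repeats G(0)..G(8) = 0, 1, 2, 3, 0, 1, 2, 3, 0.
For k >= max(S) = 9, G(k) is determined by the previous 9 values G(k-9)..G(k-1); a window of 9 consecutive values has recurred shifted by 4, so by induction G(k + 4) = G(k) for all k >= 0: the sequence is periodic from the start with period 4.
One period: G(0..3) = 0, 1, 2, 3.
17 mod 4 = 1, so G(17) = G(1) = 1.

1


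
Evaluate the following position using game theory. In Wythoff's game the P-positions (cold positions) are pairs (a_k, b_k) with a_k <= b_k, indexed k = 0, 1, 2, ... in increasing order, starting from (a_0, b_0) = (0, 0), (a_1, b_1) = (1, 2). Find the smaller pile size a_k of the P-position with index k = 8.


By Wythoff's theorem, a_k = floor(k * phi) and b_k = floor(k * phi^2) = a_k + k, where phi = (1 + sqrt(5))/2 is the golden ratio.
phi = (1 + sqrt(5))/2 = 1.618034
k = 8
k * phi = 8 * 1.618034 = 12.944272
a_8 = floor(k * phi) = 12

12


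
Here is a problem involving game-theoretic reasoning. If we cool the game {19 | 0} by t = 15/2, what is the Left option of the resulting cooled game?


Original game: {19 | 0} (a switch {a | b} with a > b).
Cooling by t (for t below the temperature (a - b)/2 = 19/2) taxes each move by t: {a | b} cooled by t is {a - t | b + t}.
Cooling amount: t = 15/2
Cooled Left option: 19 - 15/2 = 23/2
Cooled Right option: 0 + 15/2 = 15/2
Cooled game: {23/2 | 15/2}
Left option = 23/2

23/2


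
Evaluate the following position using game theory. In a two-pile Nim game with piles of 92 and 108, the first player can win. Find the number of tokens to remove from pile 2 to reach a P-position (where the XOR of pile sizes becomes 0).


Piles: 92 and 108
Current XOR: 92 XOR 108 = 48 (non-zero, so this is an N-position).
To make the XOR zero, we need to find a move that balances the piles.
For pile 2 (size 108): target = 108 XOR 48 = 92
We reduce pile 2 from 108 to 92.
Tokens removed: 108 - 92 = 16
Verification: 92 XOR 92 = 0

16


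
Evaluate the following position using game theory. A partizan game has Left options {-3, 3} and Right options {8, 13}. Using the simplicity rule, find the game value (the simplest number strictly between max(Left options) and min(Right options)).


Left options: {-3, 3}, max = 3
Right options: {8, 13}, min = 8
All options are numbers and max(Left) < min(Right), so by the simplicity theorem the value is the simplest (earliest-born) number strictly between 3 and 8.
Integers 4 through 7 all lie strictly between 3 and 8.
Among integers, the simplest (lowest birthday = smallest |n|; 0 is born on day 0, +-n on day n) is 4.
No non-integer in the interval can be simpler: if x is a non-integer in the interval, then floor(x) or ceil(x) also lies in the interval (the interval contains an integer), and both are proper prefixes of x's sign expansion, i.e. born earlier. So the game value is 4.
Game value = 4

4


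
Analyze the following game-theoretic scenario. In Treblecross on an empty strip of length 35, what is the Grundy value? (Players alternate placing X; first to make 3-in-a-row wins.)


Treblecross: place X on empty cells; 3-in-a-row wins.
Playing within two cells of an existing X lets the opponent win at once, so sensible play treats the cells i-2..i+2 around each X as dead. The player left with no safe cell loses, so this is a normal-play take-away game on strips of safe cells.
Placing X at cell i (0-indexed) of a strip of k safe cells leaves independent strips of sizes max(0, i-2) and max(0, k-i-3). Hence G(k) = mex{ G(max(0,i-2)) XOR G(max(0,k-i-3)) : 0 <= i < k }, with G(0) = 0.
G(1): splits (0,0):0^0=0 -> mex({0}) = 1
G(2): splits (0,0):0^0=0 -> mex({0}) = 1
G(3): splits (0,0):0^0=0 -> mex({0}) = 1
G(4): splits (0,1):0^1=1 (0,0):0^0=0 -> mex({0, 1}) = 2
G(5): splits (0,2):0^1=1 (0,1):0^1=1 (0,0):0^0=0 -> mex({0, 1}) = 2
G(6) = mex({1}) = 0
G(7) = mex({0, 1, 2}) = 3
G(8) = mex({0, 1, 2}) = 3
G(9) = mex({0, 2}) = 1
G(10) = mex({0, 2, 3}) = 1
G(11) = mex({0, 3}) = 1
G(12) = mex({1, 3}) = 0
G(13) = mex({0, 1, 2, 3}) = 4
G(14) = mex({0, 1, 2}) = 3
G(15) = mex({0, 1, 2}) = 3
G(16) = mex({0, 1, 2, 4}) = 3
G(17) = mex({0, 1, 3, 4}) = 2
G(18) = mex({0, 1, 3, 4}) = 2
G(19) = mex({0, 1, 3, 5}) = 2
G(20) = mex({0, 1, 2, 3, 5}) = 4
G(21) = mex({0, 1, 2, 3, 5}) = 4
G(22) = mex({1, 2, 6}) = 0
G(23) = mex({0, 1, 2, 3, 4, 6}) = 5
G(24) = mex({0, 1, 2, 3, 4}) = 5
G(25) = mex({0, 1, 3, 4, 7}) = 2
G(26) = mex({0, 1, 3, 4, 5, 7}) = 2
G(27) = mex({0, 1, 3, 5}) = 2
G(28) = mex({0, 1, 2, 5}) = 3
G(29) = mex({0, 1, 2, 4, 5, 6}) = 3
G(30) = mex({1, 2, 4, 6}) = 0
G(31) = mex({0, 1, 2, 3, 4, 6}) = 5
G(32) = mex({1, 2, 3, 4, 7}) = 0
G(33) = mex({0, 3, 7}) = 1
G(34) = mex({0, 2, 3, 5, 7}) = 1
G(35) = mex({0, 2, 3, 5, 6}) = 1
Therefore G(35) = 1.

1


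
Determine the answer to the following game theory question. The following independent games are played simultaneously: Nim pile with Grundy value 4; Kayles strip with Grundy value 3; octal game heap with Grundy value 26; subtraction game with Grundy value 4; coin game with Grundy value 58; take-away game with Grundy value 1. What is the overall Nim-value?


By the Sprague-Grundy theorem, the Grundy value of a sum of games is the XOR of individual Grundy values.
Nim pile: Grundy value = 4. Running XOR: 0 XOR 4 = 4
Kayles strip: Grundy value = 3. Running XOR: 4 XOR 3 = 7
octal game heap: Grundy value = 26. Running XOR: 7 XOR 26 = 29
subtraction game: Grundy value = 4. Running XOR: 29 XOR 4 = 25
coin game: Grundy value = 58. Running XOR: 25 XOR 58 = 35
take-away game: Grundy value = 1. Running XOR: 35 XOR 1 = 34
The combined Grundy value is 34.

34


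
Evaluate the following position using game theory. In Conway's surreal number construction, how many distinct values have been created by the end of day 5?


Day 0: {|} = 0 is born. Count = 1.
Day n: the number of surreal numbers born by day n is 2^(n+1) - 1.
By day 0: 2^1 - 1 = 1
By day 1: 2^2 - 1 = 3
By day 2: 2^3 - 1 = 7
By day 3: 2^4 - 1 = 15
By day 4: 2^5 - 1 = 31
By day 5: 2^6 - 1 = 63
By day 5: 63 surreal numbers.

63


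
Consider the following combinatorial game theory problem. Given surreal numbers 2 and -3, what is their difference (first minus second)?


x = 2, y = -3
x - y = 2 - -3 = 5

5


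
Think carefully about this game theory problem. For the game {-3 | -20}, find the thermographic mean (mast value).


Game = {-3 | -20}, a switch {a | b} with numbers a > b.
Its thermograph has left wall a - t and right wall b + t, which meet at t = (a - b)/2, where both equal (a + b)/2. So the mast (mean value) is at (a + b)/2.
Mean = (-3 + (-20))/2 = -23/2 = -23/2

-23/2


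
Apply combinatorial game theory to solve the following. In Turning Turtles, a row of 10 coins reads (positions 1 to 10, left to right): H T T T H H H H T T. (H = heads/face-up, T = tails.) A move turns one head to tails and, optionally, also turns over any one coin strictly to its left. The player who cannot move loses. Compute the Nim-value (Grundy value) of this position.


Coins: H T T T H H H H T T
Key fact: a single head at position k behaves exactly like a Nim heap of size k (turning it to T and optionally flipping a coin at j < k corresponds to moving the heap from k to j, or to 0), and heads combine as a disjunctive sum (two heads at the same place would cancel, matching j XOR j = 0). So the Nim-value is the XOR of the 1-indexed positions of the heads.
Face-up positions (1-indexed): [1, 5, 6, 7, 8]
XOR 0 with 1: 0 XOR 1 = 1
XOR 1 with 5: 1 XOR 5 = 4
XOR 4 with 6: 4 XOR 6 = 2
XOR 2 with 7: 2 XOR 7 = 5
XOR 5 with 8: 5 XOR 8 = 13
Nim-value = 13

13


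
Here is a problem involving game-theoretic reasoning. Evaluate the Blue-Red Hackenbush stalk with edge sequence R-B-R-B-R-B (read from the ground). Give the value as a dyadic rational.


Edges (from ground): R-B-R-B-R-B
By Berlekamp's sign-expansion rule, a Blue-Red Hackenbush stalk has the value of the surreal number whose sign sequence is the edge sequence with B -> + and R -> -.
Sign sequence: -+-+-+
Trace the sign expansion in the surreal number tree, starting from 0:
Edge 1: R (sign -) -> bounds (-inf, 0), value = -1
Edge 2: B (sign +) -> bounds (-1, 0), value = -1/2
Edge 3: R (sign -) -> bounds (-1, -1/2), value = -3/4
Edge 4: B (sign +) -> bounds (-3/4, -1/2), value = -5/8
Edge 5: R (sign -) -> bounds (-3/4, -5/8), value = -11/16
Edge 6: B (sign +) -> bounds (-11/16, -5/8), value = -21/32
Game value = -21/32

-21/32


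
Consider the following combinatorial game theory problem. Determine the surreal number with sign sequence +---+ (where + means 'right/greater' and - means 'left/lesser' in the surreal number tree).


Sign expansion: +---+
Rule: track bounds (lo, hi), initially (-inf, +inf). On '+', the current value becomes lo and we move to the simplest number in (value, hi): value + 1 if hi = +inf, otherwise the midpoint (value + hi)/2. On '-', the current value becomes hi and we move to value - 1 if lo = -inf, otherwise the midpoint (lo + value)/2.
Start at 0.
Step 1: sign = +, move right. Bounds: (0, +inf). Value = 1
Step 2: sign = -, move left. Bounds: (0, 1). Value = 1/2
Step 3: sign = -, move left. Bounds: (0, 1/2). Value = 1/4
Step 4: sign = -, move left. Bounds: (0, 1/4). Value = 1/8
Step 5: sign = +, move right. Bounds: (1/8, 1/4). Value = 3/16
The surreal number with sign expansion +---+ is 3/16.

3/16


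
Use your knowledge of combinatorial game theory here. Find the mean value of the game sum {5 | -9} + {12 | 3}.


G1 = {5 | -9}, G2 = {12 | 3}
Each is a switch {a | b} with numbers a > b; its mean value is (a + b)/2, and mean value is additive over game sums: m(G1 + G2) = m(G1) + m(G2).
Mean of G1 = (5 + (-9))/2 = -4/2 = -2
Mean of G2 = (12 + (3))/2 = 15/2 = 15/2
Mean of G1 + G2 = -2 + 15/2 = 11/2

11/2


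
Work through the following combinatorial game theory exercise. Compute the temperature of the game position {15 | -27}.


The game is {15 | -27}, a switch {a | b} with numbers a > b.
Cooling {a | b} by t gives {a - t | b + t}, which stops being hot when a - t = b + t, i.e. at t = (a - b)/2. So the temperature of a switch is (a - b)/2.
Temperature = (Left option - Right option) / 2
= (15 - (-27)) / 2
= 42 / 2
= 21

21


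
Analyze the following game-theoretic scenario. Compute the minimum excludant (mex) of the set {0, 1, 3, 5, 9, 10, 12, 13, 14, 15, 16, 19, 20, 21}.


Set = {0, 1, 3, 5, 9, 10, 12, 13, 14, 15, 16, 19, 20, 21}
0 is in the set.
1 is in the set.
2 is NOT in the set. This is the mex.
mex = 2

2


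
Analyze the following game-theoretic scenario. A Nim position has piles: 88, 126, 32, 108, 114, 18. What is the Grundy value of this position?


We need the XOR (exclusive or) of all pile sizes.
After XOR-ing pile 1 (size 88): 0 XOR 88 = 88
After XOR-ing pile 2 (size 126): 88 XOR 126 = 38
After XOR-ing pile 3 (size 32): 38 XOR 32 = 6
After XOR-ing pile 4 (size 108): 6 XOR 108 = 106
After XOR-ing pile 5 (size 114): 106 XOR 114 = 24
After XOR-ing pile 6 (size 18): 24 XOR 18 = 10
The Nim-value of this position is 10.

10


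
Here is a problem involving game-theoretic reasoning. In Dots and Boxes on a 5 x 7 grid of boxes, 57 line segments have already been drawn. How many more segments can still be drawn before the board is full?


Grid: 5 x 7 boxes, i.e. 6 rows and 8 columns of dots.
Horizontal edges: (rows + 1) * cols = 6 * 7 = 42
Vertical edges: rows * (cols + 1) = 5 * 8 = 40
Total edges: 42 + 40 = 82
Edges drawn: 57
Remaining: 82 - 57 = 25

25


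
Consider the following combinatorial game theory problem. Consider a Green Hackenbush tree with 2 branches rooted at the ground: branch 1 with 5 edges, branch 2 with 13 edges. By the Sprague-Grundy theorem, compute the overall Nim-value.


The tree has 2 branches from the ground vertex.
In Green Hackenbush, the Nim-value of a simple path of length k is k.
Branch 1: length 5, Nim-value = 5
Branch 2: length 13, Nim-value = 13
Total Nim-value = XOR of all branch values:
0 XOR 5 = 5
5 XOR 13 = 8
Nim-value of the tree = 8

8


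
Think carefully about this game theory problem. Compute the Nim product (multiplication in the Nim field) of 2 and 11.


Nim multiplication is bilinear over XOR: (u XOR v) * w = (u*w) XOR (v*w).
So we split each operand into its bit components and XOR the pairwise Nim products.
2 = 2 (as XOR of powers of 2).
11 = 1 + 2 + 8 (as XOR of powers of 2).
Using the standard Nim-product table on single bits:
  2*2 = 3,   2*4 = 8,   2*8 = 12,
  4*4 = 6,   4*8 = 11,  8*8 = 13,
and  1*x = x (identity), k*l = l*k (commutative).
Pairwise Nim products:
  2 * 1 = 2
  2 * 2 = 3
  2 * 8 = 12
XOR them: 2 XOR 3 XOR 12 = 13.
Result: 2 * 11 = 13 (in Nim).

13


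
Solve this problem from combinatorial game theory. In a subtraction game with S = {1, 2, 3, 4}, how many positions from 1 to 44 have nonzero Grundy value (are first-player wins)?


Subtraction set S = {1, 2, 3, 4}, so G(n) = n mod 5.
G(n) = 0 when n is a multiple of 5.
Multiples of 5 in [1, 44]: 8
N-positions (nonzero Grundy) = 44 - 8 = 36

36


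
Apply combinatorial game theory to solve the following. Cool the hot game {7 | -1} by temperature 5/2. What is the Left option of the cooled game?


Original game: {7 | -1} (a switch {a | b} with a > b).
Cooling by t (for t below the temperature (a - b)/2 = 4) taxes each move by t: {a | b} cooled by t is {a - t | b + t}.
Cooling amount: t = 5/2
Cooled Left option: 7 - 5/2 = 9/2
Cooled Right option: -1 + 5/2 = 3/2
Cooled game: {9/2 | 3/2}
Left option = 9/2

9/2


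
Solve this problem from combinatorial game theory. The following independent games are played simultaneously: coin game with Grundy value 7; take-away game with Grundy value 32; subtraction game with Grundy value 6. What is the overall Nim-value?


By the Sprague-Grundy theorem, the Grundy value of a sum of games is the XOR of individual Grundy values.
coin game: Grundy value = 7. Running XOR: 0 XOR 7 = 7
take-away game: Grundy value = 32. Running XOR: 7 XOR 32 = 39
subtraction game: Grundy value = 6. Running XOR: 39 XOR 6 = 33
The combined Grundy value is 33.

33


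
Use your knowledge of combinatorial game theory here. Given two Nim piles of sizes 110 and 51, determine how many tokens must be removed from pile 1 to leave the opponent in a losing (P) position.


Piles: 110 and 51
Current XOR: 110 XOR 51 = 93 (non-zero, so this is an N-position).
To make the XOR zero, we need to find a move that balances the piles.
For pile 1 (size 110): target = 110 XOR 93 = 51
We reduce pile 1 from 110 to 51.
Tokens removed: 110 - 51 = 59
Verification: 51 XOR 51 = 0

59
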